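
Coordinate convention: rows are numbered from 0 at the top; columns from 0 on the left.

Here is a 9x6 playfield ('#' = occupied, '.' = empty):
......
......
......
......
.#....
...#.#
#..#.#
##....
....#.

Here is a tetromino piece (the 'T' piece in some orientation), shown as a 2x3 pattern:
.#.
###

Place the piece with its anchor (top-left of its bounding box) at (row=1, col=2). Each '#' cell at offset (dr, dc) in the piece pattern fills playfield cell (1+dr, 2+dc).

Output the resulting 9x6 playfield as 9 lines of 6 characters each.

Fill (1+0,2+1) = (1,3)
Fill (1+1,2+0) = (2,2)
Fill (1+1,2+1) = (2,3)
Fill (1+1,2+2) = (2,4)

Answer: ......
...#..
..###.
......
.#....
...#.#
#..#.#
##....
....#.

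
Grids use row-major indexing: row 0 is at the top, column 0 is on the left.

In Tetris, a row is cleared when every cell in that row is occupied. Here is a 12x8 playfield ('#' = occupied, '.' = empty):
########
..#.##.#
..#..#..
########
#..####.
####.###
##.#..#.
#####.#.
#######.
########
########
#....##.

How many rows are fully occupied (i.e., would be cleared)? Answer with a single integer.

Check each row:
  row 0: 0 empty cells -> FULL (clear)
  row 1: 4 empty cells -> not full
  row 2: 6 empty cells -> not full
  row 3: 0 empty cells -> FULL (clear)
  row 4: 3 empty cells -> not full
  row 5: 1 empty cell -> not full
  row 6: 4 empty cells -> not full
  row 7: 2 empty cells -> not full
  row 8: 1 empty cell -> not full
  row 9: 0 empty cells -> FULL (clear)
  row 10: 0 empty cells -> FULL (clear)
  row 11: 5 empty cells -> not full
Total rows cleared: 4

Answer: 4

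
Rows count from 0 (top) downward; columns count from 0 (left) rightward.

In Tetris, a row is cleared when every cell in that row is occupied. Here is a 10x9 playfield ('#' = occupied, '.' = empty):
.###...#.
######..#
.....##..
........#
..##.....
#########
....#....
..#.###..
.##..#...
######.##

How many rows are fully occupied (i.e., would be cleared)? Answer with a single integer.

Check each row:
  row 0: 5 empty cells -> not full
  row 1: 2 empty cells -> not full
  row 2: 7 empty cells -> not full
  row 3: 8 empty cells -> not full
  row 4: 7 empty cells -> not full
  row 5: 0 empty cells -> FULL (clear)
  row 6: 8 empty cells -> not full
  row 7: 5 empty cells -> not full
  row 8: 6 empty cells -> not full
  row 9: 1 empty cell -> not full
Total rows cleared: 1

Answer: 1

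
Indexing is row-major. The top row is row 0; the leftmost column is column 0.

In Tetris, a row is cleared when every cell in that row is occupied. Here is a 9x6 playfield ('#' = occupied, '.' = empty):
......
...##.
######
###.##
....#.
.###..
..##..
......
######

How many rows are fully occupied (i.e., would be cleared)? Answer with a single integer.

Answer: 2

Derivation:
Check each row:
  row 0: 6 empty cells -> not full
  row 1: 4 empty cells -> not full
  row 2: 0 empty cells -> FULL (clear)
  row 3: 1 empty cell -> not full
  row 4: 5 empty cells -> not full
  row 5: 3 empty cells -> not full
  row 6: 4 empty cells -> not full
  row 7: 6 empty cells -> not full
  row 8: 0 empty cells -> FULL (clear)
Total rows cleared: 2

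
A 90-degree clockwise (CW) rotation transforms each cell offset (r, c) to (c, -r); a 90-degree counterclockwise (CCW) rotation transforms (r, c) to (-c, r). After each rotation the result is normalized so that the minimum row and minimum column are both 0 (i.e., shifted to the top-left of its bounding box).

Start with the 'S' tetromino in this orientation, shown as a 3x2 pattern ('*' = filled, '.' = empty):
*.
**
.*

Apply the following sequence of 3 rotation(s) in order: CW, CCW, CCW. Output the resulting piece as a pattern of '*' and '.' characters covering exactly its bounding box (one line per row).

Answer: .**
**.

Derivation:
Start:
*.
**
.*
After rotation 1 (CW):
.**
**.
After rotation 2 (CCW):
*.
**
.*
After rotation 3 (CCW):
.**
**.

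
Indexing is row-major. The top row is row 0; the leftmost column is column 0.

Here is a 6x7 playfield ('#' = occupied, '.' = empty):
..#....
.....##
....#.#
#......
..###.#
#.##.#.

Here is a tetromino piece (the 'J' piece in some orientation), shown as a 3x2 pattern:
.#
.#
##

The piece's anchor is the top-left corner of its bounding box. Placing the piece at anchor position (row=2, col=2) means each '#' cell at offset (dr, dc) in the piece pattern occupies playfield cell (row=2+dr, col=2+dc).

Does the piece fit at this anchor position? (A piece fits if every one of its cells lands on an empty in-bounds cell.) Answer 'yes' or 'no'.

Check each piece cell at anchor (2, 2):
  offset (0,1) -> (2,3): empty -> OK
  offset (1,1) -> (3,3): empty -> OK
  offset (2,0) -> (4,2): occupied ('#') -> FAIL
  offset (2,1) -> (4,3): occupied ('#') -> FAIL
All cells valid: no

Answer: no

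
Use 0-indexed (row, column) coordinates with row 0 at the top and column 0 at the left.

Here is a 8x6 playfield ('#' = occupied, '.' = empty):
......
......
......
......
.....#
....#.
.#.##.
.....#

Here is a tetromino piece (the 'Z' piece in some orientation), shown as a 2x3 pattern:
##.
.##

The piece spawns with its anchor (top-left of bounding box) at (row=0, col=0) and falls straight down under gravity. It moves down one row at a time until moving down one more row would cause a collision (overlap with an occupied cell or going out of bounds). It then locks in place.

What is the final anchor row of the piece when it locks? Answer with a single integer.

Spawn at (row=0, col=0). Try each row:
  row 0: fits
  row 1: fits
  row 2: fits
  row 3: fits
  row 4: fits
  row 5: blocked -> lock at row 4

Answer: 4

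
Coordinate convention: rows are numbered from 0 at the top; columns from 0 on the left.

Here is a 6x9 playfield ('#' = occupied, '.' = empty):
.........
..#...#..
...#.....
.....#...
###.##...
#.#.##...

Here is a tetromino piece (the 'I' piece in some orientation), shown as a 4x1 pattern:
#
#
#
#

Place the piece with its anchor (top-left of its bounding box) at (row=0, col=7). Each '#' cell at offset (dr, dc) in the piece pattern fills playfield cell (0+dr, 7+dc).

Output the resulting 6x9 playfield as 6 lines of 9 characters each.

Fill (0+0,7+0) = (0,7)
Fill (0+1,7+0) = (1,7)
Fill (0+2,7+0) = (2,7)
Fill (0+3,7+0) = (3,7)

Answer: .......#.
..#...##.
...#...#.
.....#.#.
###.##...
#.#.##...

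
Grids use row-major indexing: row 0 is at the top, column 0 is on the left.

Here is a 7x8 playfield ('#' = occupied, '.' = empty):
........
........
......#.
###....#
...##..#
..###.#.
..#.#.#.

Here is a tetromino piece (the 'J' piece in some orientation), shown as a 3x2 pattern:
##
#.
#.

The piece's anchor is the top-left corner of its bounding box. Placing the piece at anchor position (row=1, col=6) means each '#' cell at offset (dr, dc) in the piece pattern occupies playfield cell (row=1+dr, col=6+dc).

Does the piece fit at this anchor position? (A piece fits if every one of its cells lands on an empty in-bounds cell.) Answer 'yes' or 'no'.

Check each piece cell at anchor (1, 6):
  offset (0,0) -> (1,6): empty -> OK
  offset (0,1) -> (1,7): empty -> OK
  offset (1,0) -> (2,6): occupied ('#') -> FAIL
  offset (2,0) -> (3,6): empty -> OK
All cells valid: no

Answer: no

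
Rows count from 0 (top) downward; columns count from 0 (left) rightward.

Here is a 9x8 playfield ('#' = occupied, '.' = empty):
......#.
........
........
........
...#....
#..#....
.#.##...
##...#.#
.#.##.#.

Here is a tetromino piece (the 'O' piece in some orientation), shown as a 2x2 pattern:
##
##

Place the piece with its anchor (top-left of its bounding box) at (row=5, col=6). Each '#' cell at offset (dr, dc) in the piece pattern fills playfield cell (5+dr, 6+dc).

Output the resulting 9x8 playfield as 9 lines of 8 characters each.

Fill (5+0,6+0) = (5,6)
Fill (5+0,6+1) = (5,7)
Fill (5+1,6+0) = (6,6)
Fill (5+1,6+1) = (6,7)

Answer: ......#.
........
........
........
...#....
#..#..##
.#.##.##
##...#.#
.#.##.#.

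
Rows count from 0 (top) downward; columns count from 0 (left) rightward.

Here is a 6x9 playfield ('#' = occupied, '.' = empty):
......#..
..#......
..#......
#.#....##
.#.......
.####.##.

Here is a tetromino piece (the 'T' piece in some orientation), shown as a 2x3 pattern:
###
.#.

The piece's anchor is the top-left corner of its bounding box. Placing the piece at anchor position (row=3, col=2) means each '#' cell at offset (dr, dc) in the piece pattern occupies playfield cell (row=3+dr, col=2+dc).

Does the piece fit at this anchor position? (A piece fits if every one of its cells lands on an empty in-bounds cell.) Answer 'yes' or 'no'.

Check each piece cell at anchor (3, 2):
  offset (0,0) -> (3,2): occupied ('#') -> FAIL
  offset (0,1) -> (3,3): empty -> OK
  offset (0,2) -> (3,4): empty -> OK
  offset (1,1) -> (4,3): empty -> OK
All cells valid: no

Answer: no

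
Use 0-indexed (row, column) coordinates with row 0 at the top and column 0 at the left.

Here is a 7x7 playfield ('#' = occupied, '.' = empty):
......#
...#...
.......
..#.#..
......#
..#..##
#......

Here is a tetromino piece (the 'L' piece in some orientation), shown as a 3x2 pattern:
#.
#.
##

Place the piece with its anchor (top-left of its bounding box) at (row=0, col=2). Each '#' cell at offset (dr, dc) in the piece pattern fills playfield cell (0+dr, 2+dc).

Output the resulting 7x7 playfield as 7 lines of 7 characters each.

Fill (0+0,2+0) = (0,2)
Fill (0+1,2+0) = (1,2)
Fill (0+2,2+0) = (2,2)
Fill (0+2,2+1) = (2,3)

Answer: ..#...#
..##...
..##...
..#.#..
......#
..#..##
#......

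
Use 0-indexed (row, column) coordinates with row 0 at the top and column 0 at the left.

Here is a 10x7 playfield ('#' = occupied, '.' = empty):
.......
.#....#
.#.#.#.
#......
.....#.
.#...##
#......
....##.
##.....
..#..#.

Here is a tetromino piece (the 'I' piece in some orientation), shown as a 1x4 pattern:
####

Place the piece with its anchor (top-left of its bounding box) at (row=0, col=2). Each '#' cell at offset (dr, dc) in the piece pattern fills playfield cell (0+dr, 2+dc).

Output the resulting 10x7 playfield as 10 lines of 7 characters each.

Fill (0+0,2+0) = (0,2)
Fill (0+0,2+1) = (0,3)
Fill (0+0,2+2) = (0,4)
Fill (0+0,2+3) = (0,5)

Answer: ..####.
.#....#
.#.#.#.
#......
.....#.
.#...##
#......
....##.
##.....
..#..#.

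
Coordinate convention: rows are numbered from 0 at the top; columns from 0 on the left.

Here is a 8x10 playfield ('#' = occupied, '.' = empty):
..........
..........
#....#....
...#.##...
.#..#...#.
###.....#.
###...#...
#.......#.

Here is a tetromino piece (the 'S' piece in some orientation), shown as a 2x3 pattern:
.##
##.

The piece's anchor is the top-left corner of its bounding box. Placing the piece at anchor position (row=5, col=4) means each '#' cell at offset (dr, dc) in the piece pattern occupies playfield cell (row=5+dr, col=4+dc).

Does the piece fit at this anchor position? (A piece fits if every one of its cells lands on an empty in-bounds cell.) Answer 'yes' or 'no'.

Answer: yes

Derivation:
Check each piece cell at anchor (5, 4):
  offset (0,1) -> (5,5): empty -> OK
  offset (0,2) -> (5,6): empty -> OK
  offset (1,0) -> (6,4): empty -> OK
  offset (1,1) -> (6,5): empty -> OK
All cells valid: yes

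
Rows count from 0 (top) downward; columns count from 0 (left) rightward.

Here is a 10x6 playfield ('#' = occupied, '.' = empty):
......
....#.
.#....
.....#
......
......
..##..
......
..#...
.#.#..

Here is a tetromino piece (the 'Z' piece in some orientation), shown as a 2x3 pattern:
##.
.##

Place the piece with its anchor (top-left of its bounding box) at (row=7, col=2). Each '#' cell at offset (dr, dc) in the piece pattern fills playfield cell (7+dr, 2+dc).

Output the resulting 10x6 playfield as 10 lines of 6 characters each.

Answer: ......
....#.
.#....
.....#
......
......
..##..
..##..
..###.
.#.#..

Derivation:
Fill (7+0,2+0) = (7,2)
Fill (7+0,2+1) = (7,3)
Fill (7+1,2+1) = (8,3)
Fill (7+1,2+2) = (8,4)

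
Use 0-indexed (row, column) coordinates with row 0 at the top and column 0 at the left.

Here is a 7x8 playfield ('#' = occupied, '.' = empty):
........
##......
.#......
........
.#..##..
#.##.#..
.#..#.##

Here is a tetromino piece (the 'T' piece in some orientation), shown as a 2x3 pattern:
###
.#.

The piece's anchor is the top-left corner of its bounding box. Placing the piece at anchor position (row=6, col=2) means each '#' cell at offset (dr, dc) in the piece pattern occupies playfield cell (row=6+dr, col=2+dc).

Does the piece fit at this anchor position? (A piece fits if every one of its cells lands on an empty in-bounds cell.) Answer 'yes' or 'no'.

Answer: no

Derivation:
Check each piece cell at anchor (6, 2):
  offset (0,0) -> (6,2): empty -> OK
  offset (0,1) -> (6,3): empty -> OK
  offset (0,2) -> (6,4): occupied ('#') -> FAIL
  offset (1,1) -> (7,3): out of bounds -> FAIL
All cells valid: no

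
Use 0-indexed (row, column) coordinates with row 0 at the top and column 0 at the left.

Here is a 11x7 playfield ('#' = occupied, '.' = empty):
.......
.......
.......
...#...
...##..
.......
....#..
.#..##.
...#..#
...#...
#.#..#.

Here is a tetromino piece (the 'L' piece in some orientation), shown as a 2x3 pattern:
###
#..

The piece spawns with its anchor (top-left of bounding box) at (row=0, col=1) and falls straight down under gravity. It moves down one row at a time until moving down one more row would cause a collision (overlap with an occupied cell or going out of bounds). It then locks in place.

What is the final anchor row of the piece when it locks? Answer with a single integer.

Answer: 2

Derivation:
Spawn at (row=0, col=1). Try each row:
  row 0: fits
  row 1: fits
  row 2: fits
  row 3: blocked -> lock at row 2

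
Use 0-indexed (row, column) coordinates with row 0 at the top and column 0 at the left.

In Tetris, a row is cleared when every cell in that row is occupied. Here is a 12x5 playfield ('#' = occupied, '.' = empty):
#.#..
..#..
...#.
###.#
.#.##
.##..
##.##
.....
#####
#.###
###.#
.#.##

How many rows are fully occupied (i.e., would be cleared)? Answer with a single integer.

Check each row:
  row 0: 3 empty cells -> not full
  row 1: 4 empty cells -> not full
  row 2: 4 empty cells -> not full
  row 3: 1 empty cell -> not full
  row 4: 2 empty cells -> not full
  row 5: 3 empty cells -> not full
  row 6: 1 empty cell -> not full
  row 7: 5 empty cells -> not full
  row 8: 0 empty cells -> FULL (clear)
  row 9: 1 empty cell -> not full
  row 10: 1 empty cell -> not full
  row 11: 2 empty cells -> not full
Total rows cleared: 1

Answer: 1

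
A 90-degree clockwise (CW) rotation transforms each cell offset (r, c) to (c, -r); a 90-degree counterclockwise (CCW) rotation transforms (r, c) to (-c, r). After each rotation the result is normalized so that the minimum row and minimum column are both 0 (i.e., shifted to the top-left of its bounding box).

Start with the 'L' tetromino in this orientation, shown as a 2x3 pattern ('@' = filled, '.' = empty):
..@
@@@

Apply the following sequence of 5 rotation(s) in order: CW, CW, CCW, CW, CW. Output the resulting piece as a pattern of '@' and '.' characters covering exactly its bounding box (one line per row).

Answer: @@
.@
.@

Derivation:
Start:
..@
@@@
After rotation 1 (CW):
@.
@.
@@
After rotation 2 (CW):
@@@
@..
After rotation 3 (CCW):
@.
@.
@@
After rotation 4 (CW):
@@@
@..
After rotation 5 (CW):
@@
.@
.@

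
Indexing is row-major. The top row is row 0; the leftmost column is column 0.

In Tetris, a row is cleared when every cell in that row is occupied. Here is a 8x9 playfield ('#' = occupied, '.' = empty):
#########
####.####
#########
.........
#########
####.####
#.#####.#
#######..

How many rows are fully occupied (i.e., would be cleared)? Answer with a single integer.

Answer: 3

Derivation:
Check each row:
  row 0: 0 empty cells -> FULL (clear)
  row 1: 1 empty cell -> not full
  row 2: 0 empty cells -> FULL (clear)
  row 3: 9 empty cells -> not full
  row 4: 0 empty cells -> FULL (clear)
  row 5: 1 empty cell -> not full
  row 6: 2 empty cells -> not full
  row 7: 2 empty cells -> not full
Total rows cleared: 3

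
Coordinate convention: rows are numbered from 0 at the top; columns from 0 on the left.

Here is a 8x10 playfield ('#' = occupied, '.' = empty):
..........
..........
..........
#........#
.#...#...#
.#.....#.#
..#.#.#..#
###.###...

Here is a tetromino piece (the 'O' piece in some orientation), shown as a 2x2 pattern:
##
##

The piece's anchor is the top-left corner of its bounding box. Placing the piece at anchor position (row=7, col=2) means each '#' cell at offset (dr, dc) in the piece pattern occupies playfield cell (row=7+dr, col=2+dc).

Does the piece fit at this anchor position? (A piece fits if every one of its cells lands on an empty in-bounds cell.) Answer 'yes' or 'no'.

Answer: no

Derivation:
Check each piece cell at anchor (7, 2):
  offset (0,0) -> (7,2): occupied ('#') -> FAIL
  offset (0,1) -> (7,3): empty -> OK
  offset (1,0) -> (8,2): out of bounds -> FAIL
  offset (1,1) -> (8,3): out of bounds -> FAIL
All cells valid: no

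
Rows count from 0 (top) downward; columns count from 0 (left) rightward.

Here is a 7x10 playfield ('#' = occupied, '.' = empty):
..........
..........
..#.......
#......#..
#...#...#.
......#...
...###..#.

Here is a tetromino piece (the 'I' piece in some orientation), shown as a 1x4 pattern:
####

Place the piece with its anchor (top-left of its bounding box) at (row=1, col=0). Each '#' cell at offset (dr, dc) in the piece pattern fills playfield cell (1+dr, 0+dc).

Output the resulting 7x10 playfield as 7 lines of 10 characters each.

Fill (1+0,0+0) = (1,0)
Fill (1+0,0+1) = (1,1)
Fill (1+0,0+2) = (1,2)
Fill (1+0,0+3) = (1,3)

Answer: ..........
####......
..#.......
#......#..
#...#...#.
......#...
...###..#.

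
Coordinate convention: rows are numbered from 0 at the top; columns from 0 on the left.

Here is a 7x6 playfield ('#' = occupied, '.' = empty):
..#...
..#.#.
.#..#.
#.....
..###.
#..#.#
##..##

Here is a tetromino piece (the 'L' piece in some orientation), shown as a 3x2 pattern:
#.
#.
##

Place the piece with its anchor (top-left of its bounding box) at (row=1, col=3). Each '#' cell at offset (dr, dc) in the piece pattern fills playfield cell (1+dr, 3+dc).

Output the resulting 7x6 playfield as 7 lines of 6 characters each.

Fill (1+0,3+0) = (1,3)
Fill (1+1,3+0) = (2,3)
Fill (1+2,3+0) = (3,3)
Fill (1+2,3+1) = (3,4)

Answer: ..#...
..###.
.#.##.
#..##.
..###.
#..#.#
##..##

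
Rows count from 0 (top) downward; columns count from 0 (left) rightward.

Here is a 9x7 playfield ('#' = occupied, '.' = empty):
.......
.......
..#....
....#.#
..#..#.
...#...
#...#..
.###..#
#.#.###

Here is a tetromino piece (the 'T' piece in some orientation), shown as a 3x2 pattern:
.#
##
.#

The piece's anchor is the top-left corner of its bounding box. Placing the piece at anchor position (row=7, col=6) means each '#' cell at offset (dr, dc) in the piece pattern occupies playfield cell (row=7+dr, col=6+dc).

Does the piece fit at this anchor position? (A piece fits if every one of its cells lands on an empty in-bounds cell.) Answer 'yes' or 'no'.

Check each piece cell at anchor (7, 6):
  offset (0,1) -> (7,7): out of bounds -> FAIL
  offset (1,0) -> (8,6): occupied ('#') -> FAIL
  offset (1,1) -> (8,7): out of bounds -> FAIL
  offset (2,1) -> (9,7): out of bounds -> FAIL
All cells valid: no

Answer: no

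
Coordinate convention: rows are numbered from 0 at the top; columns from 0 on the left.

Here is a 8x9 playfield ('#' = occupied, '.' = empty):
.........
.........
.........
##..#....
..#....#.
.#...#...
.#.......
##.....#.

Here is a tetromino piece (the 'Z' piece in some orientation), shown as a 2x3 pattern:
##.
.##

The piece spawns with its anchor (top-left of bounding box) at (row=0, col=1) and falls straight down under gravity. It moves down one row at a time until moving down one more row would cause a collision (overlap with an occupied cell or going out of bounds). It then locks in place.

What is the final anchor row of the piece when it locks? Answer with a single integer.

Answer: 2

Derivation:
Spawn at (row=0, col=1). Try each row:
  row 0: fits
  row 1: fits
  row 2: fits
  row 3: blocked -> lock at row 2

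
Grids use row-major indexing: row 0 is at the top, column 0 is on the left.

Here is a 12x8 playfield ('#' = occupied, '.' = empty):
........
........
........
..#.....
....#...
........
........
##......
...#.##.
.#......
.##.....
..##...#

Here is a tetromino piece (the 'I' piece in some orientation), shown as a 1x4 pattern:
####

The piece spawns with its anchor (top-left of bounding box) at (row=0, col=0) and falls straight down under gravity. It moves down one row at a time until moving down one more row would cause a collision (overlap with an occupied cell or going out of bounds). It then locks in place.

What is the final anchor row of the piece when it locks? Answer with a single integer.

Answer: 2

Derivation:
Spawn at (row=0, col=0). Try each row:
  row 0: fits
  row 1: fits
  row 2: fits
  row 3: blocked -> lock at row 2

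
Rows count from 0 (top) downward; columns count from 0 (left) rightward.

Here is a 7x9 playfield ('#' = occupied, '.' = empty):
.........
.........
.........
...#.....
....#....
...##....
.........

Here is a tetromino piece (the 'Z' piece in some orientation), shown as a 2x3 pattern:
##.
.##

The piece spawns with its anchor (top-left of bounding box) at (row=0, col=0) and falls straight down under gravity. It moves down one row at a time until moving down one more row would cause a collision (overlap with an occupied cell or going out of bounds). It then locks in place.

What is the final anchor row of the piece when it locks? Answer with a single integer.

Answer: 5

Derivation:
Spawn at (row=0, col=0). Try each row:
  row 0: fits
  row 1: fits
  row 2: fits
  row 3: fits
  row 4: fits
  row 5: fits
  row 6: blocked -> lock at row 5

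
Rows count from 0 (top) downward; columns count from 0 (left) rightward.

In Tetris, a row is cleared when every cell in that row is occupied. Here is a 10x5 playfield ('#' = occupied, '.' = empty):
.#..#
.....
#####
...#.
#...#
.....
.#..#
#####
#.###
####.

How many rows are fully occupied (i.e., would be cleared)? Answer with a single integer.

Check each row:
  row 0: 3 empty cells -> not full
  row 1: 5 empty cells -> not full
  row 2: 0 empty cells -> FULL (clear)
  row 3: 4 empty cells -> not full
  row 4: 3 empty cells -> not full
  row 5: 5 empty cells -> not full
  row 6: 3 empty cells -> not full
  row 7: 0 empty cells -> FULL (clear)
  row 8: 1 empty cell -> not full
  row 9: 1 empty cell -> not full
Total rows cleared: 2

Answer: 2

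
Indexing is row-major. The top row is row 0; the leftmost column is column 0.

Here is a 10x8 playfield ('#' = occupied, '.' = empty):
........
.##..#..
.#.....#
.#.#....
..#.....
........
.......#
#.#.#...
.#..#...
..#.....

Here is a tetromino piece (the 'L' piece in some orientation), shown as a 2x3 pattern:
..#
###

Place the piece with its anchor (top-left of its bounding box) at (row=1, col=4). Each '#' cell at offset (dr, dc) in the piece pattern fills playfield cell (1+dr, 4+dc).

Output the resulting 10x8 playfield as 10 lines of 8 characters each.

Answer: ........
.##..##.
.#..####
.#.#....
..#.....
........
.......#
#.#.#...
.#..#...
..#.....

Derivation:
Fill (1+0,4+2) = (1,6)
Fill (1+1,4+0) = (2,4)
Fill (1+1,4+1) = (2,5)
Fill (1+1,4+2) = (2,6)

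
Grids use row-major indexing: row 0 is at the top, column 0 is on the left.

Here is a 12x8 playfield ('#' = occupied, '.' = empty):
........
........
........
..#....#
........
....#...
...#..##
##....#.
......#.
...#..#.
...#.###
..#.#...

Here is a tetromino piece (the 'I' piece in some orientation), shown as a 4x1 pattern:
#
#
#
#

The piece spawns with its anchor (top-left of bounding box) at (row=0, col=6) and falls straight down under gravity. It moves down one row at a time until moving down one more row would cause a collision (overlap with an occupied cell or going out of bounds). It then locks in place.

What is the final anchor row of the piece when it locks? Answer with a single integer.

Spawn at (row=0, col=6). Try each row:
  row 0: fits
  row 1: fits
  row 2: fits
  row 3: blocked -> lock at row 2

Answer: 2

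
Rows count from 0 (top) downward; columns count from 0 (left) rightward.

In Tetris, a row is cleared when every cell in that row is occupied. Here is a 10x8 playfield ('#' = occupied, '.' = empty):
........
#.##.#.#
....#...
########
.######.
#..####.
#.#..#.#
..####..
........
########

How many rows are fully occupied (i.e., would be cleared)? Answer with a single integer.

Check each row:
  row 0: 8 empty cells -> not full
  row 1: 3 empty cells -> not full
  row 2: 7 empty cells -> not full
  row 3: 0 empty cells -> FULL (clear)
  row 4: 2 empty cells -> not full
  row 5: 3 empty cells -> not full
  row 6: 4 empty cells -> not full
  row 7: 4 empty cells -> not full
  row 8: 8 empty cells -> not full
  row 9: 0 empty cells -> FULL (clear)
Total rows cleared: 2

Answer: 2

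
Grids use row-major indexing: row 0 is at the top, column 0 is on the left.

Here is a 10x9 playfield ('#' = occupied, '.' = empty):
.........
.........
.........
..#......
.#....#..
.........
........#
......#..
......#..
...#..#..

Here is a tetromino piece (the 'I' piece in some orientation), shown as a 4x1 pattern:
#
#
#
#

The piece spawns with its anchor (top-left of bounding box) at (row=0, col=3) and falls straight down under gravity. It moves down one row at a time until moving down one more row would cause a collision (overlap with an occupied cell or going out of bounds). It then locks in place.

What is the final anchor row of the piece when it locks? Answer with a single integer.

Answer: 5

Derivation:
Spawn at (row=0, col=3). Try each row:
  row 0: fits
  row 1: fits
  row 2: fits
  row 3: fits
  row 4: fits
  row 5: fits
  row 6: blocked -> lock at row 5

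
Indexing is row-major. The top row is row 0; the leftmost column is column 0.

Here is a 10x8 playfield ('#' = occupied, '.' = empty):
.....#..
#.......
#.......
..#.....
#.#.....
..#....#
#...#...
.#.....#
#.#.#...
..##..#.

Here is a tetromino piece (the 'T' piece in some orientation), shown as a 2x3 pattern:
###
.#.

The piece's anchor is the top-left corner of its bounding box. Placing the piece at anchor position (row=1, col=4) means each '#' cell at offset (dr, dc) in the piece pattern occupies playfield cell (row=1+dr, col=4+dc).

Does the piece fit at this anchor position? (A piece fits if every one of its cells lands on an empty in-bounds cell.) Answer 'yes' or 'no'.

Check each piece cell at anchor (1, 4):
  offset (0,0) -> (1,4): empty -> OK
  offset (0,1) -> (1,5): empty -> OK
  offset (0,2) -> (1,6): empty -> OK
  offset (1,1) -> (2,5): empty -> OK
All cells valid: yes

Answer: yes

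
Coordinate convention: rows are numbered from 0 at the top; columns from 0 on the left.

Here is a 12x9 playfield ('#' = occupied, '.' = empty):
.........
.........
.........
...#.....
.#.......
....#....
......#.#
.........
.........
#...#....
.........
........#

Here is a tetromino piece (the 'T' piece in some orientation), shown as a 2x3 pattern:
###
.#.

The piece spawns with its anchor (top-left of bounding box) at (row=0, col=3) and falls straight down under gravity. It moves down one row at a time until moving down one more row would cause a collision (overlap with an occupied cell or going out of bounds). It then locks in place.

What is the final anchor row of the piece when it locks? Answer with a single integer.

Spawn at (row=0, col=3). Try each row:
  row 0: fits
  row 1: fits
  row 2: fits
  row 3: blocked -> lock at row 2

Answer: 2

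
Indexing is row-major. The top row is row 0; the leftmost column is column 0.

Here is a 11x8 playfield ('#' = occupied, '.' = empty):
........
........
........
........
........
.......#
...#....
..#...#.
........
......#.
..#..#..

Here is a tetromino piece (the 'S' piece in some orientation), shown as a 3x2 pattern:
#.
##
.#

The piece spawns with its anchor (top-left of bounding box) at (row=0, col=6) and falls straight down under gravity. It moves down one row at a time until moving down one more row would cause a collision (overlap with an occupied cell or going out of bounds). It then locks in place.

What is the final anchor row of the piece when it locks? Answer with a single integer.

Answer: 2

Derivation:
Spawn at (row=0, col=6). Try each row:
  row 0: fits
  row 1: fits
  row 2: fits
  row 3: blocked -> lock at row 2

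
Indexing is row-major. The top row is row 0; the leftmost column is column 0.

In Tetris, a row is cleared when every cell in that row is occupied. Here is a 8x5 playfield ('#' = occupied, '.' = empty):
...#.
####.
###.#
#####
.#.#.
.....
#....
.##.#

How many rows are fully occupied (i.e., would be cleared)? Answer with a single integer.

Answer: 1

Derivation:
Check each row:
  row 0: 4 empty cells -> not full
  row 1: 1 empty cell -> not full
  row 2: 1 empty cell -> not full
  row 3: 0 empty cells -> FULL (clear)
  row 4: 3 empty cells -> not full
  row 5: 5 empty cells -> not full
  row 6: 4 empty cells -> not full
  row 7: 2 empty cells -> not full
Total rows cleared: 1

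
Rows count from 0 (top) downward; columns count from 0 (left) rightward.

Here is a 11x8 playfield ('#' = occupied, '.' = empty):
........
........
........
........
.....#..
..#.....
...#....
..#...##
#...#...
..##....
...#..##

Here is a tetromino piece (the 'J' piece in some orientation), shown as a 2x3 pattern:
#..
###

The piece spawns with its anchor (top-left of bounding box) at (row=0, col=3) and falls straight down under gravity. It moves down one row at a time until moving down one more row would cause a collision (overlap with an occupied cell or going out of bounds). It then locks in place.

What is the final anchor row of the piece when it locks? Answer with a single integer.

Spawn at (row=0, col=3). Try each row:
  row 0: fits
  row 1: fits
  row 2: fits
  row 3: blocked -> lock at row 2

Answer: 2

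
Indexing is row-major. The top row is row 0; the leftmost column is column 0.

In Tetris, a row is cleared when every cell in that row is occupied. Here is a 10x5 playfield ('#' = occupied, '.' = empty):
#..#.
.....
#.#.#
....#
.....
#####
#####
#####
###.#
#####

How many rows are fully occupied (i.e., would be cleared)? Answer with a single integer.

Check each row:
  row 0: 3 empty cells -> not full
  row 1: 5 empty cells -> not full
  row 2: 2 empty cells -> not full
  row 3: 4 empty cells -> not full
  row 4: 5 empty cells -> not full
  row 5: 0 empty cells -> FULL (clear)
  row 6: 0 empty cells -> FULL (clear)
  row 7: 0 empty cells -> FULL (clear)
  row 8: 1 empty cell -> not full
  row 9: 0 empty cells -> FULL (clear)
Total rows cleared: 4

Answer: 4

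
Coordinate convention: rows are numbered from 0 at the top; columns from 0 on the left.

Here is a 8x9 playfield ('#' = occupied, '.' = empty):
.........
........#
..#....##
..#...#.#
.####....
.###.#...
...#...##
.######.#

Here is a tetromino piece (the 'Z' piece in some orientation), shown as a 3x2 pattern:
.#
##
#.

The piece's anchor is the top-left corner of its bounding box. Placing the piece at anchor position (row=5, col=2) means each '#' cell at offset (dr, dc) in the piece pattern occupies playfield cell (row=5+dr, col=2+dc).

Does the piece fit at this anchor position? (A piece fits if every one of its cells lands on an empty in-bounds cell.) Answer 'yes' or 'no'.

Check each piece cell at anchor (5, 2):
  offset (0,1) -> (5,3): occupied ('#') -> FAIL
  offset (1,0) -> (6,2): empty -> OK
  offset (1,1) -> (6,3): occupied ('#') -> FAIL
  offset (2,0) -> (7,2): occupied ('#') -> FAIL
All cells valid: no

Answer: no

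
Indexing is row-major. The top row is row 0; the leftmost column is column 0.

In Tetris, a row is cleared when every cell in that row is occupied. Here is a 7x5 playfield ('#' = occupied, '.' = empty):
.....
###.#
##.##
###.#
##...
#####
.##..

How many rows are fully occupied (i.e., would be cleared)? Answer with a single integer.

Check each row:
  row 0: 5 empty cells -> not full
  row 1: 1 empty cell -> not full
  row 2: 1 empty cell -> not full
  row 3: 1 empty cell -> not full
  row 4: 3 empty cells -> not full
  row 5: 0 empty cells -> FULL (clear)
  row 6: 3 empty cells -> not full
Total rows cleared: 1

Answer: 1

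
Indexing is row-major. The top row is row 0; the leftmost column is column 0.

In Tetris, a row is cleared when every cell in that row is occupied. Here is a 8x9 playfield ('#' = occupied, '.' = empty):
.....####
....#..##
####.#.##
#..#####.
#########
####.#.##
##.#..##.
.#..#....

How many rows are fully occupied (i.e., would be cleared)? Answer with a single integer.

Check each row:
  row 0: 5 empty cells -> not full
  row 1: 6 empty cells -> not full
  row 2: 2 empty cells -> not full
  row 3: 3 empty cells -> not full
  row 4: 0 empty cells -> FULL (clear)
  row 5: 2 empty cells -> not full
  row 6: 4 empty cells -> not full
  row 7: 7 empty cells -> not full
Total rows cleared: 1

Answer: 1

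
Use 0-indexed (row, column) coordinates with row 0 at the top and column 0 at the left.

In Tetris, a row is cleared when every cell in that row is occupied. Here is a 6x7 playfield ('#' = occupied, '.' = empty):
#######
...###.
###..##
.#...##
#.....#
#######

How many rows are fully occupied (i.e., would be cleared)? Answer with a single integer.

Check each row:
  row 0: 0 empty cells -> FULL (clear)
  row 1: 4 empty cells -> not full
  row 2: 2 empty cells -> not full
  row 3: 4 empty cells -> not full
  row 4: 5 empty cells -> not full
  row 5: 0 empty cells -> FULL (clear)
Total rows cleared: 2

Answer: 2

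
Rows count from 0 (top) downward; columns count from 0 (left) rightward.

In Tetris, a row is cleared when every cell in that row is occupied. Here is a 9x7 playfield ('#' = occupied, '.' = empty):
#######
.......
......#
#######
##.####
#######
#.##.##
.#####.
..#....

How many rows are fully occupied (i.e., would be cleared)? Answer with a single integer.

Check each row:
  row 0: 0 empty cells -> FULL (clear)
  row 1: 7 empty cells -> not full
  row 2: 6 empty cells -> not full
  row 3: 0 empty cells -> FULL (clear)
  row 4: 1 empty cell -> not full
  row 5: 0 empty cells -> FULL (clear)
  row 6: 2 empty cells -> not full
  row 7: 2 empty cells -> not full
  row 8: 6 empty cells -> not full
Total rows cleared: 3

Answer: 3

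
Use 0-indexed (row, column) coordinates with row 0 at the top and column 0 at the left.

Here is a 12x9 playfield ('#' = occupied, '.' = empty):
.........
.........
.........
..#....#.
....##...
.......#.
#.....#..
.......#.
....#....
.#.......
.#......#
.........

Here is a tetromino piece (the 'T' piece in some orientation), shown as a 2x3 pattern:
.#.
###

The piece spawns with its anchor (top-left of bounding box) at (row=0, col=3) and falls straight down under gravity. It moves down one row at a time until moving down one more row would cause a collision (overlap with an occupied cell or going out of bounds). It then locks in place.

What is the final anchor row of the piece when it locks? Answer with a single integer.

Answer: 2

Derivation:
Spawn at (row=0, col=3). Try each row:
  row 0: fits
  row 1: fits
  row 2: fits
  row 3: blocked -> lock at row 2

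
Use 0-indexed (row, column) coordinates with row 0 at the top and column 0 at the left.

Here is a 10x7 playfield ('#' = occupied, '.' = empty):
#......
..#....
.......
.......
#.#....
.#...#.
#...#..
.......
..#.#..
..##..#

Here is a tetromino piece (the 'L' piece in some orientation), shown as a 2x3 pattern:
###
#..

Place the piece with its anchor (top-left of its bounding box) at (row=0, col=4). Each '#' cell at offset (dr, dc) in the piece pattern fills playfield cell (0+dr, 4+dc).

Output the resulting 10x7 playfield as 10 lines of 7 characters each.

Fill (0+0,4+0) = (0,4)
Fill (0+0,4+1) = (0,5)
Fill (0+0,4+2) = (0,6)
Fill (0+1,4+0) = (1,4)

Answer: #...###
..#.#..
.......
.......
#.#....
.#...#.
#...#..
.......
..#.#..
..##..#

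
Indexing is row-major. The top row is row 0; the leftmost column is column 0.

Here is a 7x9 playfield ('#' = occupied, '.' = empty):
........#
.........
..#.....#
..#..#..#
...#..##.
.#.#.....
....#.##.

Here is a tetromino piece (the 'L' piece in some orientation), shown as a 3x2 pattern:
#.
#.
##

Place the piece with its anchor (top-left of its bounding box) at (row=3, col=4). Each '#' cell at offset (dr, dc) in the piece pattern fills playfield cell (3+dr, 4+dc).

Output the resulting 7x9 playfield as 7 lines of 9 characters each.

Fill (3+0,4+0) = (3,4)
Fill (3+1,4+0) = (4,4)
Fill (3+2,4+0) = (5,4)
Fill (3+2,4+1) = (5,5)

Answer: ........#
.........
..#.....#
..#.##..#
...##.##.
.#.###...
....#.##.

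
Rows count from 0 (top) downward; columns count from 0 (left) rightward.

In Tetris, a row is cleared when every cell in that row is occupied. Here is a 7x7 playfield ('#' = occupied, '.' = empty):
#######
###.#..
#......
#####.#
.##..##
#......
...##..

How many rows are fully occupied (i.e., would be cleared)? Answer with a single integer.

Check each row:
  row 0: 0 empty cells -> FULL (clear)
  row 1: 3 empty cells -> not full
  row 2: 6 empty cells -> not full
  row 3: 1 empty cell -> not full
  row 4: 3 empty cells -> not full
  row 5: 6 empty cells -> not full
  row 6: 5 empty cells -> not full
Total rows cleared: 1

Answer: 1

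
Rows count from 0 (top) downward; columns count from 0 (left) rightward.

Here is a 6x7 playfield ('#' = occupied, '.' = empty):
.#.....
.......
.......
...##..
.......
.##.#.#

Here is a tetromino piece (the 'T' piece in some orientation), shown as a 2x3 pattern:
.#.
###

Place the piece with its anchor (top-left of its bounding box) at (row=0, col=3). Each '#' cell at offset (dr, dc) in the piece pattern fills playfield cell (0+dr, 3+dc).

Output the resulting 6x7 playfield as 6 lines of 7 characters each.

Fill (0+0,3+1) = (0,4)
Fill (0+1,3+0) = (1,3)
Fill (0+1,3+1) = (1,4)
Fill (0+1,3+2) = (1,5)

Answer: .#..#..
...###.
.......
...##..
.......
.##.#.#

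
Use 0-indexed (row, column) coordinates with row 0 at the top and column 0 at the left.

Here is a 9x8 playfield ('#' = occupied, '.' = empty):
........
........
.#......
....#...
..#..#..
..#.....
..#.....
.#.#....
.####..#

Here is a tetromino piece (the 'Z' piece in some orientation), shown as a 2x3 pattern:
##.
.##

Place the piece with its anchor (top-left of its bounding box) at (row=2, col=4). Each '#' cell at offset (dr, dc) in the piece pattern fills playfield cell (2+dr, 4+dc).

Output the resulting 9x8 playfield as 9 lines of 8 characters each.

Answer: ........
........
.#..##..
....###.
..#..#..
..#.....
..#.....
.#.#....
.####..#

Derivation:
Fill (2+0,4+0) = (2,4)
Fill (2+0,4+1) = (2,5)
Fill (2+1,4+1) = (3,5)
Fill (2+1,4+2) = (3,6)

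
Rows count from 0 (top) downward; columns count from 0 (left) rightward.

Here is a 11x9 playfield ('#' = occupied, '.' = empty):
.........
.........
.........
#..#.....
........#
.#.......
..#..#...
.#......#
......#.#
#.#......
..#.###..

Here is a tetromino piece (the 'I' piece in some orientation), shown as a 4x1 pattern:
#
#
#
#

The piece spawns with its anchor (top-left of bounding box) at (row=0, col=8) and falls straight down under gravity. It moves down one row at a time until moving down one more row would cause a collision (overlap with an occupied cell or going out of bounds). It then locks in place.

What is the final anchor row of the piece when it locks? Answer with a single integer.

Spawn at (row=0, col=8). Try each row:
  row 0: fits
  row 1: blocked -> lock at row 0

Answer: 0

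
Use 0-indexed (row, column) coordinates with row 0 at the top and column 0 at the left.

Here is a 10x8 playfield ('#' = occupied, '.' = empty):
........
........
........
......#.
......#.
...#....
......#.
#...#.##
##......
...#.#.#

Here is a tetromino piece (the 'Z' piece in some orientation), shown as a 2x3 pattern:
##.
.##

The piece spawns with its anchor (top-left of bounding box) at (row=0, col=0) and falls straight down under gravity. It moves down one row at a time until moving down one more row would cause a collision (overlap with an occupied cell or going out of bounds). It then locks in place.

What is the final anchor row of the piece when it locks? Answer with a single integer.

Answer: 6

Derivation:
Spawn at (row=0, col=0). Try each row:
  row 0: fits
  row 1: fits
  row 2: fits
  row 3: fits
  row 4: fits
  row 5: fits
  row 6: fits
  row 7: blocked -> lock at row 6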